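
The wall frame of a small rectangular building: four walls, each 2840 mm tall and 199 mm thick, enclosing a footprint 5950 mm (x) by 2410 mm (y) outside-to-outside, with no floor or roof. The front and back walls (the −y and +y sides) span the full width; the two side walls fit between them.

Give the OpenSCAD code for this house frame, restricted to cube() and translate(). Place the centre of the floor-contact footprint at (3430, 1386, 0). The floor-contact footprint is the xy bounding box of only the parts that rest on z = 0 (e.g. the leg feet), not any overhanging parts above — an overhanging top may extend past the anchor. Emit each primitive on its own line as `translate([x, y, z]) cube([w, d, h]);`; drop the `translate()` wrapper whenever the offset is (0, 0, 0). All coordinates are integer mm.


translate([455, 181, 0]) cube([5950, 199, 2840]);
translate([455, 2392, 0]) cube([5950, 199, 2840]);
translate([455, 380, 0]) cube([199, 2012, 2840]);
translate([6206, 380, 0]) cube([199, 2012, 2840]);


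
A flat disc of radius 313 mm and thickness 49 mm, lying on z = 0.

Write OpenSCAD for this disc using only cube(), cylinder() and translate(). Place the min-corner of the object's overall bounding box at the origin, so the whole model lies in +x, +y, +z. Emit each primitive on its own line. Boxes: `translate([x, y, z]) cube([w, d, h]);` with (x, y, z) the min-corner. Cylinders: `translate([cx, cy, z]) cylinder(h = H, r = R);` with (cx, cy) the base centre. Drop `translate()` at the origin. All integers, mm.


translate([313, 313, 0]) cylinder(h = 49, r = 313);


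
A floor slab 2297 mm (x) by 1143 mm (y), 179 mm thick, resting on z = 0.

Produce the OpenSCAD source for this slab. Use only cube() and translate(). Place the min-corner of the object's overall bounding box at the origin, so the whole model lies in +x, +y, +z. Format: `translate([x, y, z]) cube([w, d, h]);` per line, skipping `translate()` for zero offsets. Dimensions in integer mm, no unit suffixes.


cube([2297, 1143, 179]);


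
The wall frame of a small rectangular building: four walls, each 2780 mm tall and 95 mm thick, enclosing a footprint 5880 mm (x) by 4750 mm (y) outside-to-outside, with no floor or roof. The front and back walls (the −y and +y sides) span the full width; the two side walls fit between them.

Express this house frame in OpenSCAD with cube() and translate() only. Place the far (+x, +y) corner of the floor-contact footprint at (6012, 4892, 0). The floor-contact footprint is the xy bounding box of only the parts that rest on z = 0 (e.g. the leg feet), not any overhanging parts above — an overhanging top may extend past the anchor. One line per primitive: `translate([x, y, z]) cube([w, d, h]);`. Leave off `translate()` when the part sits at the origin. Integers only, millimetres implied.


translate([132, 142, 0]) cube([5880, 95, 2780]);
translate([132, 4797, 0]) cube([5880, 95, 2780]);
translate([132, 237, 0]) cube([95, 4560, 2780]);
translate([5917, 237, 0]) cube([95, 4560, 2780]);


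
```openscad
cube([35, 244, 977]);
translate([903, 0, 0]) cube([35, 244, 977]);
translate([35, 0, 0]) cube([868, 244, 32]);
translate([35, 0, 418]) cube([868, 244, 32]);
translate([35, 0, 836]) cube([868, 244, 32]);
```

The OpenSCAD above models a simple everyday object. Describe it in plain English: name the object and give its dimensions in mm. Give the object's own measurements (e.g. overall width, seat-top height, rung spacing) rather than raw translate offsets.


An open bookshelf. Two side panels, each 35 mm thick, 244 mm deep and 977 mm tall, stand 938 mm apart (outside-to-outside). Between them sit 3 shelves, each 32 mm thick and 244 mm deep, spanning the full gap between the sides. The bottom shelf rests on the floor (its underside at z = 0) and the clear gap between one shelf's top and the next shelf's underside is 386 mm.


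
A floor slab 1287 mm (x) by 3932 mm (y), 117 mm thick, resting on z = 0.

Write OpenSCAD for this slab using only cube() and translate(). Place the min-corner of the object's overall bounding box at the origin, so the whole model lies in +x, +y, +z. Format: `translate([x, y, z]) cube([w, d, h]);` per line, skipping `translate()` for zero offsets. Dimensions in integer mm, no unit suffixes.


cube([1287, 3932, 117]);


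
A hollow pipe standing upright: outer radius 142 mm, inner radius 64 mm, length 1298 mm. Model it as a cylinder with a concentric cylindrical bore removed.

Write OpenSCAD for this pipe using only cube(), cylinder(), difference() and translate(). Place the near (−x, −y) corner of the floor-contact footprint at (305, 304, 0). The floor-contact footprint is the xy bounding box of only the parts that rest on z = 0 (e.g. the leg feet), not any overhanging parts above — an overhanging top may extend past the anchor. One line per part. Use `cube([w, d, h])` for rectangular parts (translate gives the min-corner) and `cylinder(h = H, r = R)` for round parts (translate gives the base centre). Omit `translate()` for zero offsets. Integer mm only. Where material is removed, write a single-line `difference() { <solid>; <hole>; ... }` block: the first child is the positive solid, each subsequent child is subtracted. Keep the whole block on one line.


difference() { translate([447, 446, 0]) cylinder(h = 1298, r = 142); translate([447, 446, 0]) cylinder(h = 1298, r = 64); }


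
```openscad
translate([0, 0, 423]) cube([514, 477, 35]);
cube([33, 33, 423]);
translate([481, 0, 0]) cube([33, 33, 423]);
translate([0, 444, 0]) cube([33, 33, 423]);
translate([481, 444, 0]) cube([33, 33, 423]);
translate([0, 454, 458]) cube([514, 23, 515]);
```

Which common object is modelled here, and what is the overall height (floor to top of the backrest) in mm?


A chair. The overall height is 973 mm.

A slab on four corner posts with a tall panel at the back — a chair. The seat slab sits at z = 423 with thickness 35, and the 515 mm backrest starts at the seat top, so the overall height is 423 + 35 + 515 = 973 mm.


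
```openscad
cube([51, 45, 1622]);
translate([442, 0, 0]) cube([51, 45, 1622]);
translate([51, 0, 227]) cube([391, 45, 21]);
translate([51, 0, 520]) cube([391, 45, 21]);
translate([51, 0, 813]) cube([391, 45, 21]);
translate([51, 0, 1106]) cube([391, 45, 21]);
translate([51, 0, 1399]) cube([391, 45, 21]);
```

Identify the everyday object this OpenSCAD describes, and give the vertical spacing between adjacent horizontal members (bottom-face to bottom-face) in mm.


A ladder. The rung spacing is 293 mm.

Two tall 51×45 posts with 5 short bars between them — a ladder. Adjacent rungs sit at z = 227 and z = 520, so the spacing is 520 − 227 = 293 mm.


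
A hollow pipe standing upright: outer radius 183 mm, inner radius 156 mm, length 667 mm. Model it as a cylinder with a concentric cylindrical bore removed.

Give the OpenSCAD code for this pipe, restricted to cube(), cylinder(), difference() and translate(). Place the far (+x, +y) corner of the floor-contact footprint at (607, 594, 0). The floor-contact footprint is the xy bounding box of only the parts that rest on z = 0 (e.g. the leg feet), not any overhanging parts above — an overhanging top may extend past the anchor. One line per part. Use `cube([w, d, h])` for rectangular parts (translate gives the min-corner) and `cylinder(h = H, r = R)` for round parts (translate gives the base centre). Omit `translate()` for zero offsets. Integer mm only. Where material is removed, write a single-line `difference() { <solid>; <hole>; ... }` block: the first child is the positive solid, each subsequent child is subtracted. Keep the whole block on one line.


difference() { translate([424, 411, 0]) cylinder(h = 667, r = 183); translate([424, 411, 0]) cylinder(h = 667, r = 156); }


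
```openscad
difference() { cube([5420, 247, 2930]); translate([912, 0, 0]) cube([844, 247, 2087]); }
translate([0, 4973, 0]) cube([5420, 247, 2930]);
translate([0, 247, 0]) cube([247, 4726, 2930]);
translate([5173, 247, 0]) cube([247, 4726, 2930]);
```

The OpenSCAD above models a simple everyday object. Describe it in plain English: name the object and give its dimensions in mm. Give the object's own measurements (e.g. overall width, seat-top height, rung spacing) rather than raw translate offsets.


A single room: four walls, each 2930 mm tall and 247 mm thick, enclosing an outside footprint 5420×5220 mm (x × y), no floor or roof. The front and back walls (−y and +y sides) run the full x-width; the side walls fit between their inner faces. A door opening 844 mm wide and 2087 mm tall is cut through the front wall from the floor up, its −x edge 912 mm from the wall's −x end.


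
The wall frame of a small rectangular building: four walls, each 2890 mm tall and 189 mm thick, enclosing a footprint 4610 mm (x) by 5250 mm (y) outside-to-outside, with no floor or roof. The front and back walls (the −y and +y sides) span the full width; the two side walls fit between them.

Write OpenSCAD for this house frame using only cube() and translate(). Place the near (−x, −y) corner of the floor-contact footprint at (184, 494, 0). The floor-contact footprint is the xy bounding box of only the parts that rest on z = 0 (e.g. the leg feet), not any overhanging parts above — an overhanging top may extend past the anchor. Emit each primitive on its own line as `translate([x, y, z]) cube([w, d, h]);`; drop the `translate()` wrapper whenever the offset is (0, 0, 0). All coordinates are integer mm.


translate([184, 494, 0]) cube([4610, 189, 2890]);
translate([184, 5555, 0]) cube([4610, 189, 2890]);
translate([184, 683, 0]) cube([189, 4872, 2890]);
translate([4605, 683, 0]) cube([189, 4872, 2890]);


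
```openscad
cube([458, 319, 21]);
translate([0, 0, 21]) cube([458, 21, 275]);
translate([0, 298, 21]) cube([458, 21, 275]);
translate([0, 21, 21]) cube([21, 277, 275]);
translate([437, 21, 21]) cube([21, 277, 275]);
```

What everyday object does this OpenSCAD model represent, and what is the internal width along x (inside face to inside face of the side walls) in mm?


An open box. The internal width is 416 mm.

A 458×319 base slab with four walls standing on it — an open box. The base is 458 mm wide and the walls are 21 mm thick, so the internal width is 458 − 2 × 21 = 416 mm.


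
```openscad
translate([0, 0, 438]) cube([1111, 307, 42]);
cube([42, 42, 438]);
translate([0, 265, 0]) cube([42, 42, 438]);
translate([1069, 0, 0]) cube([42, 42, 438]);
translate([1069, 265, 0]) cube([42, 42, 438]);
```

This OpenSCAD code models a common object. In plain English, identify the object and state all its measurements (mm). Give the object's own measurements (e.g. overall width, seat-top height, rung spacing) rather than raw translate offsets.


A long wooden bench with a 1111 mm (x) × 307 mm (y) seat, 42 mm thick, its top surface 480 mm above the floor. Four 42 mm square legs at the seat corners, flush with the edges, run from z = 0 to the seat underside.


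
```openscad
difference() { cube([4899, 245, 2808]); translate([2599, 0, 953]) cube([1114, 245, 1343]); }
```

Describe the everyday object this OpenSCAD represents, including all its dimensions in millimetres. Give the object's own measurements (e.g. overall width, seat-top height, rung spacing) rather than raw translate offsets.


A wall 4899 mm long (x), 245 mm thick (y), 2808 mm tall, with a rectangular window opening cut through it. The opening is 1114 mm wide and 1343 mm tall; its sill is at z = 953 mm and its near (−x) edge is 2599 mm from the wall's −x end. The opening passes through the full wall thickness.


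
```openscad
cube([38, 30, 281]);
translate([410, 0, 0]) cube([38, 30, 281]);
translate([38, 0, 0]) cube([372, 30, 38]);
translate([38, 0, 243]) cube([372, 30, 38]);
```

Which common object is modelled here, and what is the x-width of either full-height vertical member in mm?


A picture frame. The border width is 38 mm.

Four thin pieces enclosing a rectangular opening — a picture frame. The two full-height stiles are 281 mm tall; the top rail sits at z = 243 and is 38 mm tall, so the border above the opening is 281 − 243 = 38 mm, matching the stile x-width.


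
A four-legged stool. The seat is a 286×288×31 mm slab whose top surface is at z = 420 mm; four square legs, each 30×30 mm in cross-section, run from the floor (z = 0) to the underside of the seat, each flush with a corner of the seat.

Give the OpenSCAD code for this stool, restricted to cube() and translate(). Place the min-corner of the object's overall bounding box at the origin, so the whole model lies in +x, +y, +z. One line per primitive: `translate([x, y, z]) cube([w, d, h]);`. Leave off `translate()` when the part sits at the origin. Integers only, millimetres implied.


translate([0, 0, 389]) cube([286, 288, 31]);
cube([30, 30, 389]);
translate([256, 0, 0]) cube([30, 30, 389]);
translate([0, 258, 0]) cube([30, 30, 389]);
translate([256, 258, 0]) cube([30, 30, 389]);


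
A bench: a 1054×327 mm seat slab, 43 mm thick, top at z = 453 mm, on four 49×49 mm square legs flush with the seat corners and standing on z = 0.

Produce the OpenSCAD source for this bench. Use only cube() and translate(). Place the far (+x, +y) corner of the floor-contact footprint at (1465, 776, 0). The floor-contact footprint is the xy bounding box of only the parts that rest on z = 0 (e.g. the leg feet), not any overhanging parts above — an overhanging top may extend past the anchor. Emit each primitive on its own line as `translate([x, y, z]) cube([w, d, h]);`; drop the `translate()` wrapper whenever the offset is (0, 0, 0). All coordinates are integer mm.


translate([411, 449, 410]) cube([1054, 327, 43]);
translate([411, 449, 0]) cube([49, 49, 410]);
translate([411, 727, 0]) cube([49, 49, 410]);
translate([1416, 449, 0]) cube([49, 49, 410]);
translate([1416, 727, 0]) cube([49, 49, 410]);


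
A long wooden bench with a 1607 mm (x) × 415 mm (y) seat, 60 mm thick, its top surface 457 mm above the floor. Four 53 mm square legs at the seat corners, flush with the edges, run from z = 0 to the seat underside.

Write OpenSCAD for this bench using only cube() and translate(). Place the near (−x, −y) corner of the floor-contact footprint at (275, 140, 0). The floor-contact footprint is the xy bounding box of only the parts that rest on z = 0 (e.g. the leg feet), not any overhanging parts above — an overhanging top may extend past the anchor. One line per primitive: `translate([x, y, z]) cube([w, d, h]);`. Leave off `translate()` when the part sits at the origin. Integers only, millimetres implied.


translate([275, 140, 397]) cube([1607, 415, 60]);
translate([275, 140, 0]) cube([53, 53, 397]);
translate([275, 502, 0]) cube([53, 53, 397]);
translate([1829, 140, 0]) cube([53, 53, 397]);
translate([1829, 502, 0]) cube([53, 53, 397]);


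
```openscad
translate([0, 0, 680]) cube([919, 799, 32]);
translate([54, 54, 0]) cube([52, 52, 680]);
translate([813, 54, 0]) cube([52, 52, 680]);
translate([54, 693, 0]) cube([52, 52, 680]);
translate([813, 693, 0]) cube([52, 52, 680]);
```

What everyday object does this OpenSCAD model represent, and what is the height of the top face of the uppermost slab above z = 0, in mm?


A table. The table height is 712 mm.

A 919×799×32 slab sits at z = 680 on four 52 mm square posts — a table. The top surface is at 680 + 32 = 712 mm.


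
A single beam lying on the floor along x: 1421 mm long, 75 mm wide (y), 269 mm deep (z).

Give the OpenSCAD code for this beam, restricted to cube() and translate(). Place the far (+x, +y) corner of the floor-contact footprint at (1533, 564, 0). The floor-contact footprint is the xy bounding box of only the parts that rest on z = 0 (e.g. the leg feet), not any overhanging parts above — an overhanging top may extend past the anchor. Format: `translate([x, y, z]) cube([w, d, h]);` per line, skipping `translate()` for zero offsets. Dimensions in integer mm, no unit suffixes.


translate([112, 489, 0]) cube([1421, 75, 269]);


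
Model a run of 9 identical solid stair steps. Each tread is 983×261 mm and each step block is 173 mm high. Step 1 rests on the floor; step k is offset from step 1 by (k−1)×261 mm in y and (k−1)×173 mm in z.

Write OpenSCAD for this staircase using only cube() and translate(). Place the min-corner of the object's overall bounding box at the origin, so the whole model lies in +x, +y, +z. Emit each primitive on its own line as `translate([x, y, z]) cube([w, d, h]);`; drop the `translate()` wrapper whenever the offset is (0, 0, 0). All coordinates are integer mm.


cube([983, 261, 173]);
translate([0, 261, 173]) cube([983, 261, 173]);
translate([0, 522, 346]) cube([983, 261, 173]);
translate([0, 783, 519]) cube([983, 261, 173]);
translate([0, 1044, 692]) cube([983, 261, 173]);
translate([0, 1305, 865]) cube([983, 261, 173]);
translate([0, 1566, 1038]) cube([983, 261, 173]);
translate([0, 1827, 1211]) cube([983, 261, 173]);
translate([0, 2088, 1384]) cube([983, 261, 173]);


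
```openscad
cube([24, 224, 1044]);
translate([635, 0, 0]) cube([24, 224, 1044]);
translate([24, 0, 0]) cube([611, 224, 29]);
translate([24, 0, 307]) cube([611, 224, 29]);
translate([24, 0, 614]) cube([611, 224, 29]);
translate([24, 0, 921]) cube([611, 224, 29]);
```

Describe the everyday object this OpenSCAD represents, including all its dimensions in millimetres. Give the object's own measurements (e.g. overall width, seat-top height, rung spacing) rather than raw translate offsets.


An open bookshelf. Two side panels, each 24 mm thick, 224 mm deep and 1044 mm tall, stand 659 mm apart (outside-to-outside). Between them sit 4 shelves, each 29 mm thick and 224 mm deep, spanning the full gap between the sides. The bottom shelf rests on the floor (its underside at z = 0) and the clear gap between one shelf's top and the next shelf's underside is 278 mm.


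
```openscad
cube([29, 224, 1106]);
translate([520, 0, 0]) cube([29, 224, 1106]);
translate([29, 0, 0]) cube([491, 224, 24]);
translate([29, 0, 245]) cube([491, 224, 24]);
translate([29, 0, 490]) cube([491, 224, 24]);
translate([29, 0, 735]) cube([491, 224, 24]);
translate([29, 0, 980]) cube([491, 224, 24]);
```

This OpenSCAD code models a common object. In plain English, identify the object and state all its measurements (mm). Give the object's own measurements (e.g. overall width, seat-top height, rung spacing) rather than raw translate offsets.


An open bookshelf. Two side panels, each 29 mm thick, 224 mm deep and 1106 mm tall, stand 549 mm apart (outside-to-outside). Between them sit 5 shelves, each 24 mm thick and 224 mm deep, spanning the full gap between the sides. The bottom shelf rests on the floor (its underside at z = 0) and the clear gap between one shelf's top and the next shelf's underside is 221 mm.


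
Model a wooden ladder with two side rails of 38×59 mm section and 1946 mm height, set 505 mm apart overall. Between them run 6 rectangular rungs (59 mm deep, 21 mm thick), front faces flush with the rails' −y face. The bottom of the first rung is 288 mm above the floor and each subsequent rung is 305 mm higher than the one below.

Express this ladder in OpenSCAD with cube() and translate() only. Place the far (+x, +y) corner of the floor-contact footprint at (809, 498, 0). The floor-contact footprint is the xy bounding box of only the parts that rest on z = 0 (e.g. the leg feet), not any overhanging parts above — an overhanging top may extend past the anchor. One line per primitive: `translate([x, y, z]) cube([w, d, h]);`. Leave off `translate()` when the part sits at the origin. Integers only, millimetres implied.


translate([304, 439, 0]) cube([38, 59, 1946]);
translate([771, 439, 0]) cube([38, 59, 1946]);
translate([342, 439, 288]) cube([429, 59, 21]);
translate([342, 439, 593]) cube([429, 59, 21]);
translate([342, 439, 898]) cube([429, 59, 21]);
translate([342, 439, 1203]) cube([429, 59, 21]);
translate([342, 439, 1508]) cube([429, 59, 21]);
translate([342, 439, 1813]) cube([429, 59, 21]);


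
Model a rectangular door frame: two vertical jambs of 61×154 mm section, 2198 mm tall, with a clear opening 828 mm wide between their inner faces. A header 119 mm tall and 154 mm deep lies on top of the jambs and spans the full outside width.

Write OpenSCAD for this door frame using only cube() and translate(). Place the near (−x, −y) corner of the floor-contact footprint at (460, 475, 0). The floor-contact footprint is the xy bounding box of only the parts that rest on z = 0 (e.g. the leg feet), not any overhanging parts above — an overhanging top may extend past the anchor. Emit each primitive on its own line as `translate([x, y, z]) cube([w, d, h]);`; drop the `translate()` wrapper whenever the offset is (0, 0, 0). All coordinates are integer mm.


translate([460, 475, 0]) cube([61, 154, 2198]);
translate([1349, 475, 0]) cube([61, 154, 2198]);
translate([460, 475, 2198]) cube([950, 154, 119]);


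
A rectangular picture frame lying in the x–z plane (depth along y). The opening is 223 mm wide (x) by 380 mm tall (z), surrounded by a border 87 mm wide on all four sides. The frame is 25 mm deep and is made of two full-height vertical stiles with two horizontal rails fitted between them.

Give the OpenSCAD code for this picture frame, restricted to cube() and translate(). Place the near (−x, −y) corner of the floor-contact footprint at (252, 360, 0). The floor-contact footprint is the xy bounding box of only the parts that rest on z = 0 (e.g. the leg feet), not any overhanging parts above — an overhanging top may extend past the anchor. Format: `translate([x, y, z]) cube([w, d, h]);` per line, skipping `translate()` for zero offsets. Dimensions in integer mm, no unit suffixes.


translate([252, 360, 0]) cube([87, 25, 554]);
translate([562, 360, 0]) cube([87, 25, 554]);
translate([339, 360, 0]) cube([223, 25, 87]);
translate([339, 360, 467]) cube([223, 25, 87]);


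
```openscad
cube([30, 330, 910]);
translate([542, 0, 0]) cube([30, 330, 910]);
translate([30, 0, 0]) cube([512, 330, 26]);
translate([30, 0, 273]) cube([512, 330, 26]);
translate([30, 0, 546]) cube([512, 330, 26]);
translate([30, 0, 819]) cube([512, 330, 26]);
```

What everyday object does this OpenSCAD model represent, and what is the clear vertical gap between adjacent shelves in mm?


A bookshelf. The clear shelf gap is 247 mm.

Two tall side panels with 4 horizontal boards between them — a bookshelf. The first two shelf undersides are at z = 0 and z = 273; with shelf thickness 26, the clear gap is 273 − 0 − 26 = 247 mm.


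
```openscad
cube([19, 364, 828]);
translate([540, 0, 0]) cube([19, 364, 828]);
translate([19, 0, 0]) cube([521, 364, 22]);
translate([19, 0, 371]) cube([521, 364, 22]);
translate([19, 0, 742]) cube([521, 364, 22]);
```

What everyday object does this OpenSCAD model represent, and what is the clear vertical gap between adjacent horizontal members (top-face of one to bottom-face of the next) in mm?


A bookshelf. The clear shelf gap is 349 mm.

Two tall side panels with 3 horizontal boards between them — a bookshelf. The first two shelf undersides are at z = 0 and z = 371; with shelf thickness 22, the clear gap is 371 − 0 − 22 = 349 mm.


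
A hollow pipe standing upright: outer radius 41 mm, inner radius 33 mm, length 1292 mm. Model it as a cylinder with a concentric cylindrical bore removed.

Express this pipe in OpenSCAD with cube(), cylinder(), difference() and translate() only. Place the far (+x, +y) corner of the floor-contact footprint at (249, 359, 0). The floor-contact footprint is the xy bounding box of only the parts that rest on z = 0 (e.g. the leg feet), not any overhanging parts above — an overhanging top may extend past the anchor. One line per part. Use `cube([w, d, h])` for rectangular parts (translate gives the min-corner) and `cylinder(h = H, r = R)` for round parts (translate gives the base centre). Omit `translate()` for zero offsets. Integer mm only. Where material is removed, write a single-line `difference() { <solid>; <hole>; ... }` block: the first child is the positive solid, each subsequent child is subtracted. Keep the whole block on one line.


difference() { translate([208, 318, 0]) cylinder(h = 1292, r = 41); translate([208, 318, 0]) cylinder(h = 1292, r = 33); }


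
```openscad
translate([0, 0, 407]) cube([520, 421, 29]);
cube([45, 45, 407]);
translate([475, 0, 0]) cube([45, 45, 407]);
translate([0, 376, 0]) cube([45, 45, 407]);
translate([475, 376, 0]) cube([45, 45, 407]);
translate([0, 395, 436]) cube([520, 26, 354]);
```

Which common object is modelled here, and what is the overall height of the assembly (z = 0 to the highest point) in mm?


A chair. The overall height is 790 mm.

A slab on four corner posts with a tall panel at the back — a chair. The seat slab sits at z = 407 with thickness 29, and the 354 mm backrest starts at the seat top, so the overall height is 407 + 29 + 354 = 790 mm.


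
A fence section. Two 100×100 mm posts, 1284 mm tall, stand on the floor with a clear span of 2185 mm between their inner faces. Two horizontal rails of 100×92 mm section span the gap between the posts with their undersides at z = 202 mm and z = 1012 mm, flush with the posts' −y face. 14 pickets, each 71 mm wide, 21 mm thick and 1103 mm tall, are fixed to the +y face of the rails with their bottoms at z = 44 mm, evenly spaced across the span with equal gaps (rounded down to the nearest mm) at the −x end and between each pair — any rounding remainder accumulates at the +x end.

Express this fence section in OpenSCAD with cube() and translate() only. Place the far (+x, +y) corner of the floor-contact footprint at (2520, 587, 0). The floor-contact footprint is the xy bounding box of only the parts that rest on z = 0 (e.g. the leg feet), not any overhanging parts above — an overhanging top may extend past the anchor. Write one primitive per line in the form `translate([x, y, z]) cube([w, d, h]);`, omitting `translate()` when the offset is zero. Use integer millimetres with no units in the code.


translate([135, 487, 0]) cube([100, 100, 1284]);
translate([2420, 487, 0]) cube([100, 100, 1284]);
translate([235, 487, 202]) cube([2185, 100, 92]);
translate([235, 487, 1012]) cube([2185, 100, 92]);
translate([314, 587, 44]) cube([71, 21, 1103]);
translate([464, 587, 44]) cube([71, 21, 1103]);
translate([614, 587, 44]) cube([71, 21, 1103]);
translate([764, 587, 44]) cube([71, 21, 1103]);
translate([914, 587, 44]) cube([71, 21, 1103]);
translate([1064, 587, 44]) cube([71, 21, 1103]);
translate([1214, 587, 44]) cube([71, 21, 1103]);
translate([1364, 587, 44]) cube([71, 21, 1103]);
translate([1514, 587, 44]) cube([71, 21, 1103]);
translate([1664, 587, 44]) cube([71, 21, 1103]);
translate([1814, 587, 44]) cube([71, 21, 1103]);
translate([1964, 587, 44]) cube([71, 21, 1103]);
translate([2114, 587, 44]) cube([71, 21, 1103]);
translate([2264, 587, 44]) cube([71, 21, 1103]);


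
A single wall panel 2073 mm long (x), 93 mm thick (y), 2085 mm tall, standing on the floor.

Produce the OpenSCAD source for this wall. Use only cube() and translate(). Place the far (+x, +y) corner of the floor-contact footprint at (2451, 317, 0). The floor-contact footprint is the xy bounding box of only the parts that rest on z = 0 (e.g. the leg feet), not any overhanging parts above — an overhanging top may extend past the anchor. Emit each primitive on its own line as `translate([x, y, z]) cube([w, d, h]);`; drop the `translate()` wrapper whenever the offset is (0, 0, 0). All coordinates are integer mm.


translate([378, 224, 0]) cube([2073, 93, 2085]);


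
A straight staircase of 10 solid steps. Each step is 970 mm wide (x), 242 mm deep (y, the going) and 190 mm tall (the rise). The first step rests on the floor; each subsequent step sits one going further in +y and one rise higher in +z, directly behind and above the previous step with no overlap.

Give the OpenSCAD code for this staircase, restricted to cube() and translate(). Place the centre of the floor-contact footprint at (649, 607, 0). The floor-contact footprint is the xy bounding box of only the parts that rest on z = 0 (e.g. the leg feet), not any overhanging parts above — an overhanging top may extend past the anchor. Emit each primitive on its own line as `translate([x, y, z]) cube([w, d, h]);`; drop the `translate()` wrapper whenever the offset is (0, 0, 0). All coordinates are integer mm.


translate([164, 486, 0]) cube([970, 242, 190]);
translate([164, 728, 190]) cube([970, 242, 190]);
translate([164, 970, 380]) cube([970, 242, 190]);
translate([164, 1212, 570]) cube([970, 242, 190]);
translate([164, 1454, 760]) cube([970, 242, 190]);
translate([164, 1696, 950]) cube([970, 242, 190]);
translate([164, 1938, 1140]) cube([970, 242, 190]);
translate([164, 2180, 1330]) cube([970, 242, 190]);
translate([164, 2422, 1520]) cube([970, 242, 190]);
translate([164, 2664, 1710]) cube([970, 242, 190]);


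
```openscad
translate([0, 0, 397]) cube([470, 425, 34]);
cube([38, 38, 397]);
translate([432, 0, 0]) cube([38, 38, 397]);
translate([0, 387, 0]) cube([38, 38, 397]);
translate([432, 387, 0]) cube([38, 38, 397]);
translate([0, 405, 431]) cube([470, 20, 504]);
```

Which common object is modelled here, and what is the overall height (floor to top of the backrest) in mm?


A chair. The overall height is 935 mm.

A slab on four corner posts with a tall panel at the back — a chair. The seat slab sits at z = 397 with thickness 34, and the 504 mm backrest starts at the seat top, so the overall height is 397 + 34 + 504 = 935 mm.


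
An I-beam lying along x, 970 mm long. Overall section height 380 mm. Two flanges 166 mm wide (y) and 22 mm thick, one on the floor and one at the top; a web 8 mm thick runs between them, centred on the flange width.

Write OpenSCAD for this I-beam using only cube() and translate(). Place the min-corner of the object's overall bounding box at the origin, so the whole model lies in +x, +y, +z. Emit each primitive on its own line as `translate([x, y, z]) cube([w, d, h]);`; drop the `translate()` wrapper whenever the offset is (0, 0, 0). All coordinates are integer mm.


cube([970, 166, 22]);
translate([0, 79, 22]) cube([970, 8, 336]);
translate([0, 0, 358]) cube([970, 166, 22]);


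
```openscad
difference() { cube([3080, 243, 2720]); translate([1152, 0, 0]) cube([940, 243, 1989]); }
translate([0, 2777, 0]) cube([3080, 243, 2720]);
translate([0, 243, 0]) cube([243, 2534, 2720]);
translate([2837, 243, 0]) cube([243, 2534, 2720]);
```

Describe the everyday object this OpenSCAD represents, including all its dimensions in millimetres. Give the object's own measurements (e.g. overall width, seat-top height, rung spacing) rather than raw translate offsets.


A single room: four walls, each 2720 mm tall and 243 mm thick, enclosing an outside footprint 3080×3020 mm (x × y), no floor or roof. The front and back walls (−y and +y sides) run the full x-width; the side walls fit between their inner faces. A door opening 940 mm wide and 1989 mm tall is cut through the front wall from the floor up, its −x edge 1152 mm from the wall's −x end.


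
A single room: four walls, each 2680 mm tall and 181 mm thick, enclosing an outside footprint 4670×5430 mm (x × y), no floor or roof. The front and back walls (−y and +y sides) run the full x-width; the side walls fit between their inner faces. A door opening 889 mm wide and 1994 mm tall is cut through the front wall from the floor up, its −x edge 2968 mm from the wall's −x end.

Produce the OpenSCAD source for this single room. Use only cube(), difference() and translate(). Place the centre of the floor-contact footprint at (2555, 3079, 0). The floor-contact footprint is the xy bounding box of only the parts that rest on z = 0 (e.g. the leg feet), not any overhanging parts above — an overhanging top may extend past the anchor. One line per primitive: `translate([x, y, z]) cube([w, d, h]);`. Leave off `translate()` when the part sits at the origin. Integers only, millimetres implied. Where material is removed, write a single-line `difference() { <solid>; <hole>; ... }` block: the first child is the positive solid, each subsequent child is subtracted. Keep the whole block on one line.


difference() { translate([220, 364, 0]) cube([4670, 181, 2680]); translate([3188, 364, 0]) cube([889, 181, 1994]); }
translate([220, 5613, 0]) cube([4670, 181, 2680]);
translate([220, 545, 0]) cube([181, 5068, 2680]);
translate([4709, 545, 0]) cube([181, 5068, 2680]);


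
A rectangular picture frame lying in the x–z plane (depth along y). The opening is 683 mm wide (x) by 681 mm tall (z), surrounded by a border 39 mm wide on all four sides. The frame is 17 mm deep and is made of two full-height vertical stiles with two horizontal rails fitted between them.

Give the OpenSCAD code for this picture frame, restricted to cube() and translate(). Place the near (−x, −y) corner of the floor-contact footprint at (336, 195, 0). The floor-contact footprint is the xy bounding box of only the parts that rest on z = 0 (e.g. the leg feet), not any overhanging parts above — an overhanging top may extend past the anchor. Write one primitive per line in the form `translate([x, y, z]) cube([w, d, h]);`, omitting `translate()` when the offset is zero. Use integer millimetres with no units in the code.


translate([336, 195, 0]) cube([39, 17, 759]);
translate([1058, 195, 0]) cube([39, 17, 759]);
translate([375, 195, 0]) cube([683, 17, 39]);
translate([375, 195, 720]) cube([683, 17, 39]);


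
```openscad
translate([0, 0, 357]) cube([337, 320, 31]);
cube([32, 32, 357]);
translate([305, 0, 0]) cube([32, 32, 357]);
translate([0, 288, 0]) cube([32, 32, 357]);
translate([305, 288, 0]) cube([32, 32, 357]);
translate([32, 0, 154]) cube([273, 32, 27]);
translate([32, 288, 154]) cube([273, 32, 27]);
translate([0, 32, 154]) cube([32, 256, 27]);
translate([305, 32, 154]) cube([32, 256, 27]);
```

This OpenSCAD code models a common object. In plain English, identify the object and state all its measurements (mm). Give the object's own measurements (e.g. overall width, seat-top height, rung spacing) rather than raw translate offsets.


A simple wooden stool: a rectangular seat 337 mm (x) by 320 mm (y), 31 mm thick, top face at z = 388 mm, on four square legs, each 32×32 mm in cross-section. The legs rest on z = 0, each flush with a corner of the seat. Four stretchers, 32 mm wide and 27 mm tall, connect adjacent legs with their undersides at z = 154 mm, each running between the inner faces of the legs it joins and aligned with the legs' outer faces on the other axis.


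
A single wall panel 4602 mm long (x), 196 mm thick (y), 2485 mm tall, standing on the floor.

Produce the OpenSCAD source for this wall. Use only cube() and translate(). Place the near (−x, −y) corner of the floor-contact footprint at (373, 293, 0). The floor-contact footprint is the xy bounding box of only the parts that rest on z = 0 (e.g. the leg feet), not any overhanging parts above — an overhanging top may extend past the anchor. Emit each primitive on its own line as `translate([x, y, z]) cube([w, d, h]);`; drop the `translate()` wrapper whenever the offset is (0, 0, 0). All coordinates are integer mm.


translate([373, 293, 0]) cube([4602, 196, 2485]);


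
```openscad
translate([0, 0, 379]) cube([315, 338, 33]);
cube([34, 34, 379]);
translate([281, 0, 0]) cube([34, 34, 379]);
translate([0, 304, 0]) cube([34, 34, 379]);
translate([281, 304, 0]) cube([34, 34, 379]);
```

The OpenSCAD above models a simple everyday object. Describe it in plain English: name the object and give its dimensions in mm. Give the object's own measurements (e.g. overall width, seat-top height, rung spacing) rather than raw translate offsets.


A four-legged stool. The seat is a 315×338×33 mm slab whose top surface is at z = 412 mm; four square legs, each 34×34 mm in cross-section, run from the floor (z = 0) to the underside of the seat, each flush with a corner of the seat.


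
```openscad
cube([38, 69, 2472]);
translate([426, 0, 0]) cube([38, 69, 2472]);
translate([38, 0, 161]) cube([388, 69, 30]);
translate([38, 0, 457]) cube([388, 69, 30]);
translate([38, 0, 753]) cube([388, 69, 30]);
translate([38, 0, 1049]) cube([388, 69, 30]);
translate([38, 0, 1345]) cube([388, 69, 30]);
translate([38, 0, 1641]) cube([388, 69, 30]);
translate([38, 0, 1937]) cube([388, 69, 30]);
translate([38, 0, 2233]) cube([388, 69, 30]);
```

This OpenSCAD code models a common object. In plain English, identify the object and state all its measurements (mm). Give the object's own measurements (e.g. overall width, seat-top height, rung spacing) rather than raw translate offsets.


A straight ladder. Two 38×69 mm vertical rails, 2472 mm tall, stand 464 mm apart (outside-to-outside) with their front faces coplanar on the −y side. 8 rungs, each 69 mm deep and 30 mm tall, span between the inner faces of the rails, front faces flush with the rails. The lowest rung's underside is at z = 161 mm and rungs are spaced 296 mm apart (underside to underside).


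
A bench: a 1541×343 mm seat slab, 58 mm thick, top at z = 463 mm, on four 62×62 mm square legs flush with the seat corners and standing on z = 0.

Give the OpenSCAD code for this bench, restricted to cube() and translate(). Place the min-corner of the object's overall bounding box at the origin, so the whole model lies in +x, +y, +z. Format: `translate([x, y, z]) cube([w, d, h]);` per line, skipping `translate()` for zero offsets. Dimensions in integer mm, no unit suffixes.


translate([0, 0, 405]) cube([1541, 343, 58]);
cube([62, 62, 405]);
translate([0, 281, 0]) cube([62, 62, 405]);
translate([1479, 0, 0]) cube([62, 62, 405]);
translate([1479, 281, 0]) cube([62, 62, 405]);


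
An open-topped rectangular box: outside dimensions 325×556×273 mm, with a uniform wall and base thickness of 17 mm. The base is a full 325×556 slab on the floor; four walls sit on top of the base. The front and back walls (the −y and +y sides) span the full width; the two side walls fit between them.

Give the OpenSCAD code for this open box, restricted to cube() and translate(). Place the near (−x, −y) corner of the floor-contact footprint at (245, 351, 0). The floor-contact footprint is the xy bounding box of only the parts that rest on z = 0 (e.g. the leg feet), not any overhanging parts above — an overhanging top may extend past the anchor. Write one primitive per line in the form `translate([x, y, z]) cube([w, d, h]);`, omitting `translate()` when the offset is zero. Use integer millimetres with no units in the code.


translate([245, 351, 0]) cube([325, 556, 17]);
translate([245, 351, 17]) cube([325, 17, 256]);
translate([245, 890, 17]) cube([325, 17, 256]);
translate([245, 368, 17]) cube([17, 522, 256]);
translate([553, 368, 17]) cube([17, 522, 256]);


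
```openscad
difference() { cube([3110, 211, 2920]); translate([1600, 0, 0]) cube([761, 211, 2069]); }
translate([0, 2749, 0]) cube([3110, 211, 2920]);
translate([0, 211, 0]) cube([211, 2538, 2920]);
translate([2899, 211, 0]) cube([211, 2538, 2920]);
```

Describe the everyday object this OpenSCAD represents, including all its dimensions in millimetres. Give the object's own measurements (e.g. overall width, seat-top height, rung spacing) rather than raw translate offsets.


A single room: four walls, each 2920 mm tall and 211 mm thick, enclosing an outside footprint 3110×2960 mm (x × y), no floor or roof. The front and back walls (−y and +y sides) run the full x-width; the side walls fit between their inner faces. A door opening 761 mm wide and 2069 mm tall is cut through the front wall from the floor up, its −x edge 1600 mm from the wall's −x end.


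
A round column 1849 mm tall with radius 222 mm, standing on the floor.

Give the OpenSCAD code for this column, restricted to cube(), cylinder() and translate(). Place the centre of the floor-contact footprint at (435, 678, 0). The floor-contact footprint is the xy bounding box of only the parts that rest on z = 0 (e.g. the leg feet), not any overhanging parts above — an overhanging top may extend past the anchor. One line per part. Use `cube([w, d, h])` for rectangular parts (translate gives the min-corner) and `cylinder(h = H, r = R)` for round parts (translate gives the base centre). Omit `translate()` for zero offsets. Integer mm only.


translate([435, 678, 0]) cylinder(h = 1849, r = 222);
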